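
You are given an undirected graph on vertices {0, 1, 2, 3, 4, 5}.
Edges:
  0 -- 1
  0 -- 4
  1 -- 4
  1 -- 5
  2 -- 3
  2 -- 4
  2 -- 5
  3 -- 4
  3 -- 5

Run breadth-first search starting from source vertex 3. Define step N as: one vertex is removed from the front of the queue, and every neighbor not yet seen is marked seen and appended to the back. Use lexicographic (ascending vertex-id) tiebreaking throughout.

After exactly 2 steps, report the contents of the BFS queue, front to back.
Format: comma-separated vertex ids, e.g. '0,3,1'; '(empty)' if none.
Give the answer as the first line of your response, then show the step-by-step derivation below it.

4,5

step 1: dequeue 3; queue=[2,4,5]; order=3
step 2: dequeue 2; queue=[4,5]; order=3,2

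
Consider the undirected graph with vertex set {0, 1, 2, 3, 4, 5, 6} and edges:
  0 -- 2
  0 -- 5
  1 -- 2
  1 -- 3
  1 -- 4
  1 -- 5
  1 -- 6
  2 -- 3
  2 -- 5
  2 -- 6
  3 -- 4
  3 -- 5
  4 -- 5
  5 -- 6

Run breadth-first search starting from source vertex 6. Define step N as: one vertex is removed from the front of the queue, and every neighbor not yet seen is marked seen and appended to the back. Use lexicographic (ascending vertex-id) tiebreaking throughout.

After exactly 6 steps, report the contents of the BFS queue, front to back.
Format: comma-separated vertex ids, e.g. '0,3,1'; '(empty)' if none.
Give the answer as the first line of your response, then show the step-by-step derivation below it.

0

step 1: dequeue 6; queue=[1,2,5]; order=6
step 2: dequeue 1; queue=[2,5,3,4]; order=6,1
step 3: dequeue 2; queue=[5,3,4,0]; order=6,1,2
step 4: dequeue 5; queue=[3,4,0]; order=6,1,2,5
step 5: dequeue 3; queue=[4,0]; order=6,1,2,5,3
step 6: dequeue 4; queue=[0]; order=6,1,2,5,3,4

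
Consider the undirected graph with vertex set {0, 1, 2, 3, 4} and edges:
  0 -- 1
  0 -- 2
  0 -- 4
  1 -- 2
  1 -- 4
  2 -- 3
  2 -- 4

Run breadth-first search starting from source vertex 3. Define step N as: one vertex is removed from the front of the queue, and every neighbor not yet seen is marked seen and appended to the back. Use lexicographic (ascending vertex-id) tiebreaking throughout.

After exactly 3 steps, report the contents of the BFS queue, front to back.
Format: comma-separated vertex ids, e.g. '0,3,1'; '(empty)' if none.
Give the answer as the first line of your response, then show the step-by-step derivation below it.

1,4

step 1: dequeue 3; queue=[2]; order=3
step 2: dequeue 2; queue=[0,1,4]; order=3,2
step 3: dequeue 0; queue=[1,4]; order=3,2,0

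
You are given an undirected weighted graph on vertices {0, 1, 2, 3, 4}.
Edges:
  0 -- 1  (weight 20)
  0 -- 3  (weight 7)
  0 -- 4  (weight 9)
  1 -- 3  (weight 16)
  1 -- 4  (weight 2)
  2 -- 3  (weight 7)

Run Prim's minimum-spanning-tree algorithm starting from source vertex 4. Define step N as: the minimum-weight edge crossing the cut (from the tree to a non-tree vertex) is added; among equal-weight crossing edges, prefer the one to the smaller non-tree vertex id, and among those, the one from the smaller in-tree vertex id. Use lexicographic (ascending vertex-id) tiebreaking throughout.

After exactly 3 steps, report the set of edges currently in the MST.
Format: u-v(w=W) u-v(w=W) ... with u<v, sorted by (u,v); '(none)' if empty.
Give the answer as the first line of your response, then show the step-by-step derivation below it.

0-3(w=7) 0-4(w=9) 1-4(w=2)

step 1: add edge 1-4 (w=2); MST = {1-4(w=2)}
step 2: add edge 0-4 (w=9); MST = {0-4(w=9) 1-4(w=2)}
step 3: add edge 0-3 (w=7); MST = {0-3(w=7) 0-4(w=9) 1-4(w=2)}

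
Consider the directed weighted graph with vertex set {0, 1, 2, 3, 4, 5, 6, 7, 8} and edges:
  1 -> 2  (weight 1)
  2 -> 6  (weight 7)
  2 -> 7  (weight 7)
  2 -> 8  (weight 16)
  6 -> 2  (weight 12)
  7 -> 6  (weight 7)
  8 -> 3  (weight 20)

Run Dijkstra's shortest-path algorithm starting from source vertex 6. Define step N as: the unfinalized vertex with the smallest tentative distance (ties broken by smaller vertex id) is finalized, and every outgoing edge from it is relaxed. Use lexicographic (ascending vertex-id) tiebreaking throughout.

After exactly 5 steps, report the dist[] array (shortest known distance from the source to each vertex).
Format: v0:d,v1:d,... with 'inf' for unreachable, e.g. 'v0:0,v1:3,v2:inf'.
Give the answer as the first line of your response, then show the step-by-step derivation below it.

v0:inf,v1:inf,v2:12,v3:48,v4:inf,v5:inf,v6:0,v7:19,v8:28

step 1: dist = v0:inf,v1:inf,v2:12,v3:inf,v4:inf,v5:inf,v6:0,v7:inf,v8:inf
step 2: dist = v0:inf,v1:inf,v2:12,v3:inf,v4:inf,v5:inf,v6:0,v7:19,v8:28
step 3: dist = v0:inf,v1:inf,v2:12,v3:inf,v4:inf,v5:inf,v6:0,v7:19,v8:28
step 4: dist = v0:inf,v1:inf,v2:12,v3:48,v4:inf,v5:inf,v6:0,v7:19,v8:28
step 5: dist = v0:inf,v1:inf,v2:12,v3:48,v4:inf,v5:inf,v6:0,v7:19,v8:28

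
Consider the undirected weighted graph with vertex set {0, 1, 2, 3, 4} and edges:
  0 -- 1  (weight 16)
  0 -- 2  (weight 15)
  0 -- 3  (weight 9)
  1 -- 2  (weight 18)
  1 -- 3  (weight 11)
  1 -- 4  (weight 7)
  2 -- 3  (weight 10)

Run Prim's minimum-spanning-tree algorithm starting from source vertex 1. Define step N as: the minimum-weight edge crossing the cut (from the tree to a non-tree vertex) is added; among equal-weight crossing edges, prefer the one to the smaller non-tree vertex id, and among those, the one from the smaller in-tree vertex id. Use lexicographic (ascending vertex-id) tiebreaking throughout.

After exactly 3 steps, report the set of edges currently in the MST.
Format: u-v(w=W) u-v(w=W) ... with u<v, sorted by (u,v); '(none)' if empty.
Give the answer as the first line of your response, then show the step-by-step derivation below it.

0-3(w=9) 1-3(w=11) 1-4(w=7)

step 1: add edge 1-4 (w=7); MST = {1-4(w=7)}
step 2: add edge 1-3 (w=11); MST = {1-3(w=11) 1-4(w=7)}
step 3: add edge 0-3 (w=9); MST = {0-3(w=9) 1-3(w=11) 1-4(w=7)}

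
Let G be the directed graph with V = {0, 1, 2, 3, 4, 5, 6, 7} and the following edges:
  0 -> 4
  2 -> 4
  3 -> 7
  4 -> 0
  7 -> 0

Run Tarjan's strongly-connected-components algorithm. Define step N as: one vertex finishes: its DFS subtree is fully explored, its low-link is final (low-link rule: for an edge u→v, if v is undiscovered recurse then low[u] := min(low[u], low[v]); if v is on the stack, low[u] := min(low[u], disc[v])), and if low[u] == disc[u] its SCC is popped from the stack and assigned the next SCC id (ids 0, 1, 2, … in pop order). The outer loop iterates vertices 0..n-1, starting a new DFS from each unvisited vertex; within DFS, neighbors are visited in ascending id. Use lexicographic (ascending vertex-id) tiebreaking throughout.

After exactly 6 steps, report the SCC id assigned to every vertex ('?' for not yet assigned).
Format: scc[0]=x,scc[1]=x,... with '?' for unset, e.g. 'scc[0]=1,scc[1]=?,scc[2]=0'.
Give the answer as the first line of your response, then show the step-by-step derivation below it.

scc[0]=0,scc[1]=1,scc[2]=2,scc[3]=4,scc[4]=0,scc[5]=?,scc[6]=?,scc[7]=3

step 1: low=(low[0]=0,low[1]=?,low[2]=?,low[3]=?,low[4]=0,low[5]=?,low[6]=?,low[7]=?); scc=(scc[0]=?,scc[1]=?,scc[2]=?,scc[3]=?,scc[4]=?,scc[5]=?,scc[6]=?,scc[7]=?)
step 2: low=(low[0]=0,low[1]=?,low[2]=?,low[3]=?,low[4]=0,low[5]=?,low[6]=?,low[7]=?); scc=(scc[0]=0,scc[1]=?,scc[2]=?,scc[3]=?,scc[4]=0,scc[5]=?,scc[6]=?,scc[7]=?)
step 3: low=(low[0]=0,low[1]=2,low[2]=?,low[3]=?,low[4]=0,low[5]=?,low[6]=?,low[7]=?); scc=(scc[0]=0,scc[1]=1,scc[2]=?,scc[3]=?,scc[4]=0,scc[5]=?,scc[6]=?,scc[7]=?)
step 4: low=(low[0]=0,low[1]=2,low[2]=3,low[3]=?,low[4]=0,low[5]=?,low[6]=?,low[7]=?); scc=(scc[0]=0,scc[1]=1,scc[2]=2,scc[3]=?,scc[4]=0,scc[5]=?,scc[6]=?,scc[7]=?)
step 5: low=(low[0]=0,low[1]=2,low[2]=3,low[3]=4,low[4]=0,low[5]=?,low[6]=?,low[7]=5); scc=(scc[0]=0,scc[1]=1,scc[2]=2,scc[3]=?,scc[4]=0,scc[5]=?,scc[6]=?,scc[7]=3)
step 6: low=(low[0]=0,low[1]=2,low[2]=3,low[3]=4,low[4]=0,low[5]=?,low[6]=?,low[7]=5); scc=(scc[0]=0,scc[1]=1,scc[2]=2,scc[3]=4,scc[4]=0,scc[5]=?,scc[6]=?,scc[7]=3)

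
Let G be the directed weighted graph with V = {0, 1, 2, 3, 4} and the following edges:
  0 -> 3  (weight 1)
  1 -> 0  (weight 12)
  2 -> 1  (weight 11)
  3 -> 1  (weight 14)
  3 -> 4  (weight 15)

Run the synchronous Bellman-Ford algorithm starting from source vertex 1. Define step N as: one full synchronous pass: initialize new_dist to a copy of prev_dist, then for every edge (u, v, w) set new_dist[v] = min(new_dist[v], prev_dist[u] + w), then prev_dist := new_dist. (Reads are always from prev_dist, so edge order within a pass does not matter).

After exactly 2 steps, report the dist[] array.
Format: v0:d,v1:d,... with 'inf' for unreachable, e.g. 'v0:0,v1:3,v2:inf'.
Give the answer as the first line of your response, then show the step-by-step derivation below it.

v0:12,v1:0,v2:inf,v3:13,v4:inf

step 1: dist = v0:12,v1:0,v2:inf,v3:inf,v4:inf
step 2: dist = v0:12,v1:0,v2:inf,v3:13,v4:inf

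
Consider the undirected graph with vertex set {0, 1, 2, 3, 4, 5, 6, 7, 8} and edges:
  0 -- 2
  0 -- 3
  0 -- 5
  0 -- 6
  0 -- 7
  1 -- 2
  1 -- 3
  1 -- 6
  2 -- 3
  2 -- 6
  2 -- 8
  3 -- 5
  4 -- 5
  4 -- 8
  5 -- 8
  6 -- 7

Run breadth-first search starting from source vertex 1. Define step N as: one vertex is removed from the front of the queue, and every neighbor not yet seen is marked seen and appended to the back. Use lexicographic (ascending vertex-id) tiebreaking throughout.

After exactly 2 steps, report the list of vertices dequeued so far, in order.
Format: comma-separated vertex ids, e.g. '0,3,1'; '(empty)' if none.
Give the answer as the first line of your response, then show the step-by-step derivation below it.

1,2

step 1: dequeue 1; queue=[2,3,6]; order=1
step 2: dequeue 2; queue=[3,6,0,8]; order=1,2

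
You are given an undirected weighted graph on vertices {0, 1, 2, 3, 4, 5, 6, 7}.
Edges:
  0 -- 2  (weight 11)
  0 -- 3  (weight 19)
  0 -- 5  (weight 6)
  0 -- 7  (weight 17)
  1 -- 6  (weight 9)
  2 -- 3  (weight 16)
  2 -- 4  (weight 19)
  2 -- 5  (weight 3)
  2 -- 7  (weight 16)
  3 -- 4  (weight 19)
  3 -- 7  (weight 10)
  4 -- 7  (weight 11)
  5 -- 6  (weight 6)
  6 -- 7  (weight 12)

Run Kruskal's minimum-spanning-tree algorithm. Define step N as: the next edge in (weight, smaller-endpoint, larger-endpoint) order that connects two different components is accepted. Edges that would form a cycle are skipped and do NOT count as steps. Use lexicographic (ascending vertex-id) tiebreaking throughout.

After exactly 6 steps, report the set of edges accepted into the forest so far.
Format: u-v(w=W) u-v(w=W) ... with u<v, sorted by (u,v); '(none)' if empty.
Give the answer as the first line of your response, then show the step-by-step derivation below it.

0-5(w=6) 1-6(w=9) 2-5(w=3) 3-7(w=10) 4-7(w=11) 5-6(w=6)

step 1: add edge 2-5 (w=3); MST = {2-5(w=3)}
step 2: add edge 0-5 (w=6); MST = {0-5(w=6) 2-5(w=3)}
step 3: add edge 5-6 (w=6); MST = {0-5(w=6) 2-5(w=3) 5-6(w=6)}
step 4: add edge 1-6 (w=9); MST = {0-5(w=6) 1-6(w=9) 2-5(w=3) 5-6(w=6)}
step 5: add edge 3-7 (w=10); MST = {0-5(w=6) 1-6(w=9) 2-5(w=3) 3-7(w=10) 5-6(w=6)}
step 6: add edge 4-7 (w=11); MST = {0-5(w=6) 1-6(w=9) 2-5(w=3) 3-7(w=10) 4-7(w=11) 5-6(w=6)}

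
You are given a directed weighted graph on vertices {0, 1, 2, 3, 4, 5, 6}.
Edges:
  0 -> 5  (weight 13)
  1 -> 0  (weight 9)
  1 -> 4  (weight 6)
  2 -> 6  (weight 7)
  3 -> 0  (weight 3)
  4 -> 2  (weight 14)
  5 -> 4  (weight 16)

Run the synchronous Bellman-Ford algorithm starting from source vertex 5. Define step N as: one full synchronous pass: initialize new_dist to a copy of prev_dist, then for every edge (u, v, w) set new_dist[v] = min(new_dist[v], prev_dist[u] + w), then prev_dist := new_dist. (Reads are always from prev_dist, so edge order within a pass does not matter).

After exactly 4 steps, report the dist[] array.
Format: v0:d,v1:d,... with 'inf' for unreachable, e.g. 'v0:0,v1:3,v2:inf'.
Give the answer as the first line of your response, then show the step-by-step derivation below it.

v0:inf,v1:inf,v2:30,v3:inf,v4:16,v5:0,v6:37

step 1: dist = v0:inf,v1:inf,v2:inf,v3:inf,v4:16,v5:0,v6:inf
step 2: dist = v0:inf,v1:inf,v2:30,v3:inf,v4:16,v5:0,v6:inf
step 3: dist = v0:inf,v1:inf,v2:30,v3:inf,v4:16,v5:0,v6:37
step 4: dist = v0:inf,v1:inf,v2:30,v3:inf,v4:16,v5:0,v6:37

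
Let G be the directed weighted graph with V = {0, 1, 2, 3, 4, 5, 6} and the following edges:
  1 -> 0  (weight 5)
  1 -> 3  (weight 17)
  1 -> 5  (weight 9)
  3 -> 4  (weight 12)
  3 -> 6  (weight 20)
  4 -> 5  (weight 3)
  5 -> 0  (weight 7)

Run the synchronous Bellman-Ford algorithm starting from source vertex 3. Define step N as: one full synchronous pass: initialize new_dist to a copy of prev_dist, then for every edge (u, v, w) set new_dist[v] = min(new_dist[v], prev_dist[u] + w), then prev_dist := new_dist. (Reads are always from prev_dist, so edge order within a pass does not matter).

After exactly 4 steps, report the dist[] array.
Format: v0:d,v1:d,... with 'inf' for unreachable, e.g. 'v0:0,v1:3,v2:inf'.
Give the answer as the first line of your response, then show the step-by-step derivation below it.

v0:22,v1:inf,v2:inf,v3:0,v4:12,v5:15,v6:20

step 1: dist = v0:inf,v1:inf,v2:inf,v3:0,v4:12,v5:inf,v6:20
step 2: dist = v0:inf,v1:inf,v2:inf,v3:0,v4:12,v5:15,v6:20
step 3: dist = v0:22,v1:inf,v2:inf,v3:0,v4:12,v5:15,v6:20
step 4: dist = v0:22,v1:inf,v2:inf,v3:0,v4:12,v5:15,v6:20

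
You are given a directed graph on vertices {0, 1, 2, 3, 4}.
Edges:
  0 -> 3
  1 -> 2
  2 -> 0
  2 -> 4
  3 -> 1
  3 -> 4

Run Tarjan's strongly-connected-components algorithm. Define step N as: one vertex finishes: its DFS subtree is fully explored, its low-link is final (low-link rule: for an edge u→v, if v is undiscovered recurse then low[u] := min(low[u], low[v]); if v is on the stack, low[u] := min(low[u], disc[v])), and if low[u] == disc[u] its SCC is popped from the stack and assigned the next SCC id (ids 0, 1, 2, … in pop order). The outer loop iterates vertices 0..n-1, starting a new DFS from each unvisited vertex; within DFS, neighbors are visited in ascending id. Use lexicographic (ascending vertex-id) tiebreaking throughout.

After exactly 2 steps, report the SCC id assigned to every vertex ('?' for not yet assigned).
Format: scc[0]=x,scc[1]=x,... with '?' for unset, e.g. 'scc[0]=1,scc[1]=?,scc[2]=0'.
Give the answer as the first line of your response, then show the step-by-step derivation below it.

scc[0]=?,scc[1]=?,scc[2]=?,scc[3]=?,scc[4]=0

step 1: low=(low[0]=0,low[1]=2,low[2]=0,low[3]=1,low[4]=4); scc=(scc[0]=?,scc[1]=?,scc[2]=?,scc[3]=?,scc[4]=0)
step 2: low=(low[0]=0,low[1]=2,low[2]=0,low[3]=1,low[4]=4); scc=(scc[0]=?,scc[1]=?,scc[2]=?,scc[3]=?,scc[4]=0)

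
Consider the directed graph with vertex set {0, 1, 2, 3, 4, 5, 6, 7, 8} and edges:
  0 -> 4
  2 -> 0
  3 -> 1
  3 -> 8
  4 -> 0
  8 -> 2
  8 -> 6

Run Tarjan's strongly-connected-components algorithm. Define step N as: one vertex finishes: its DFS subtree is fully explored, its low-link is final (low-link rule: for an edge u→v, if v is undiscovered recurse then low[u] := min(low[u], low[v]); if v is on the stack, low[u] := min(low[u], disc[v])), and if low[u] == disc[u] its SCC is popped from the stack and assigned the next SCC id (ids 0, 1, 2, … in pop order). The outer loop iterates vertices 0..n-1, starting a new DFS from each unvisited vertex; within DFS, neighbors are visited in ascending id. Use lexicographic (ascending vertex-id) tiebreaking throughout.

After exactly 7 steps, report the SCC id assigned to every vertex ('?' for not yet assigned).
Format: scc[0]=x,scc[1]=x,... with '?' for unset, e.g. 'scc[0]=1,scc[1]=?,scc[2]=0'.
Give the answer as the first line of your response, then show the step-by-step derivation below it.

scc[0]=0,scc[1]=1,scc[2]=2,scc[3]=5,scc[4]=0,scc[5]=?,scc[6]=3,scc[7]=?,scc[8]=4

step 1: low=(low[0]=0,low[1]=?,low[2]=?,low[3]=?,low[4]=0,low[5]=?,low[6]=?,low[7]=?,low[8]=?); scc=(scc[0]=?,scc[1]=?,scc[2]=?,scc[3]=?,scc[4]=?,scc[5]=?,scc[6]=?,scc[7]=?,scc[8]=?)
step 2: low=(low[0]=0,low[1]=?,low[2]=?,low[3]=?,low[4]=0,low[5]=?,low[6]=?,low[7]=?,low[8]=?); scc=(scc[0]=0,scc[1]=?,scc[2]=?,scc[3]=?,scc[4]=0,scc[5]=?,scc[6]=?,scc[7]=?,scc[8]=?)
step 3: low=(low[0]=0,low[1]=2,low[2]=?,low[3]=?,low[4]=0,low[5]=?,low[6]=?,low[7]=?,low[8]=?); scc=(scc[0]=0,scc[1]=1,scc[2]=?,scc[3]=?,scc[4]=0,scc[5]=?,scc[6]=?,scc[7]=?,scc[8]=?)
step 4: low=(low[0]=0,low[1]=2,low[2]=3,low[3]=?,low[4]=0,low[5]=?,low[6]=?,low[7]=?,low[8]=?); scc=(scc[0]=0,scc[1]=1,scc[2]=2,scc[3]=?,scc[4]=0,scc[5]=?,scc[6]=?,scc[7]=?,scc[8]=?)
step 5: low=(low[0]=0,low[1]=2,low[2]=3,low[3]=4,low[4]=0,low[5]=?,low[6]=6,low[7]=?,low[8]=5); scc=(scc[0]=0,scc[1]=1,scc[2]=2,scc[3]=?,scc[4]=0,scc[5]=?,scc[6]=3,scc[7]=?,scc[8]=?)
step 6: low=(low[0]=0,low[1]=2,low[2]=3,low[3]=4,low[4]=0,low[5]=?,low[6]=6,low[7]=?,low[8]=5); scc=(scc[0]=0,scc[1]=1,scc[2]=2,scc[3]=?,scc[4]=0,scc[5]=?,scc[6]=3,scc[7]=?,scc[8]=4)
step 7: low=(low[0]=0,low[1]=2,low[2]=3,low[3]=4,low[4]=0,low[5]=?,low[6]=6,low[7]=?,low[8]=5); scc=(scc[0]=0,scc[1]=1,scc[2]=2,scc[3]=5,scc[4]=0,scc[5]=?,scc[6]=3,scc[7]=?,scc[8]=4)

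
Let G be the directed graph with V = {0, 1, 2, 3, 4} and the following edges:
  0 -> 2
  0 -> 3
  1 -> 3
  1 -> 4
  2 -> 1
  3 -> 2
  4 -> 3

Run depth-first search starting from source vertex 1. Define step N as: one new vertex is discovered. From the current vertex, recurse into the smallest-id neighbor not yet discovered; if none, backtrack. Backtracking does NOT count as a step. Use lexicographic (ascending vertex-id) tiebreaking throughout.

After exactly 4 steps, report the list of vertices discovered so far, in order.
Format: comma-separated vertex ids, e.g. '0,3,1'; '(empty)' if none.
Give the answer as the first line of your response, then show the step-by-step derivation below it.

1,3,2,4

step 1: discover 1; path=1; order=1
step 2: discover 3; path=1>3; order=1,3
step 3: discover 2; path=1>3>2; order=1,3,2
step 4: discover 4; path=1>4; order=1,3,2,4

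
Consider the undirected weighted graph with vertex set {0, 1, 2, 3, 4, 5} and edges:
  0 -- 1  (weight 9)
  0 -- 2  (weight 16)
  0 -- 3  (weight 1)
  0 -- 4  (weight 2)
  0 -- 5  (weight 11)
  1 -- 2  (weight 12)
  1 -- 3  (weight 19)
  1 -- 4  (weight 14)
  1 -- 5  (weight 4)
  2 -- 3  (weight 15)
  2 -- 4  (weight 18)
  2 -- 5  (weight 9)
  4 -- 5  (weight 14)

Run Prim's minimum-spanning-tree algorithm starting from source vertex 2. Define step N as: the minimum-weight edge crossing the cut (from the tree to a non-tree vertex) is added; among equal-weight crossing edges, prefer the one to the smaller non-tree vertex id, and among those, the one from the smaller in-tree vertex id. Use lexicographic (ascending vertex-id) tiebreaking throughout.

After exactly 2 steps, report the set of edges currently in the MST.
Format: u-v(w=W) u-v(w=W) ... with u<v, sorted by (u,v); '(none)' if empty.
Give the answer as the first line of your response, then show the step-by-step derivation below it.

1-5(w=4) 2-5(w=9)

step 1: add edge 2-5 (w=9); MST = {2-5(w=9)}
step 2: add edge 1-5 (w=4); MST = {1-5(w=4) 2-5(w=9)}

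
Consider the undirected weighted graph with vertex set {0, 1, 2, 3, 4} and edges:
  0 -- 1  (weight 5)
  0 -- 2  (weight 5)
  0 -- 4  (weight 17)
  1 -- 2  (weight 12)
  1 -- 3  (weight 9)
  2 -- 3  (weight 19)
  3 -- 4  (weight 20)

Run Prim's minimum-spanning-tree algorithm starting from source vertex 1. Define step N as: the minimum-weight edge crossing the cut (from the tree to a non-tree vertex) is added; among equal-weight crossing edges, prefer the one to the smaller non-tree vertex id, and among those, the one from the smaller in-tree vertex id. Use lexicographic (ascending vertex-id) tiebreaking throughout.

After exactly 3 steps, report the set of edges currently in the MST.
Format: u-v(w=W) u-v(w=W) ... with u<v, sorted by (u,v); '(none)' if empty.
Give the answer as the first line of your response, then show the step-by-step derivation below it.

0-1(w=5) 0-2(w=5) 1-3(w=9)

step 1: add edge 0-1 (w=5); MST = {0-1(w=5)}
step 2: add edge 0-2 (w=5); MST = {0-1(w=5) 0-2(w=5)}
step 3: add edge 1-3 (w=9); MST = {0-1(w=5) 0-2(w=5) 1-3(w=9)}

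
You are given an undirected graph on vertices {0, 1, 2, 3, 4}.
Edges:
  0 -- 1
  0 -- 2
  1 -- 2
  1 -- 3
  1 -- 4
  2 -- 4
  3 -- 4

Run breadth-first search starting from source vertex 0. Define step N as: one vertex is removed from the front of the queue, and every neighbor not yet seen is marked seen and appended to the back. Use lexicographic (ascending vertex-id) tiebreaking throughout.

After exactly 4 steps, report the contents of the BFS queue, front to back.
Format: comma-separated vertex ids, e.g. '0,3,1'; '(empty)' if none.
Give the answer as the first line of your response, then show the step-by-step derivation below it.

4

step 1: dequeue 0; queue=[1,2]; order=0
step 2: dequeue 1; queue=[2,3,4]; order=0,1
step 3: dequeue 2; queue=[3,4]; order=0,1,2
step 4: dequeue 3; queue=[4]; order=0,1,2,3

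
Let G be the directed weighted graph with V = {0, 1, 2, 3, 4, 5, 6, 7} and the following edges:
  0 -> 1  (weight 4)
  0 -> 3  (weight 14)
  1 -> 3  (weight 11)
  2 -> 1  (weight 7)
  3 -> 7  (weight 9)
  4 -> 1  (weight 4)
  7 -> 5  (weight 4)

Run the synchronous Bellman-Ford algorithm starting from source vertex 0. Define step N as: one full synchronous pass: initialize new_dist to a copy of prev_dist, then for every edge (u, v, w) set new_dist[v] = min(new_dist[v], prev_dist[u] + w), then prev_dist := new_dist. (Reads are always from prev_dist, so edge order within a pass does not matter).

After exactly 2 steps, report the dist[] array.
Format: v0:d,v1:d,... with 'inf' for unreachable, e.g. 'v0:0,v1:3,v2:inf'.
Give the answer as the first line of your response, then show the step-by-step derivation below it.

v0:0,v1:4,v2:inf,v3:14,v4:inf,v5:inf,v6:inf,v7:23

step 1: dist = v0:0,v1:4,v2:inf,v3:14,v4:inf,v5:inf,v6:inf,v7:inf
step 2: dist = v0:0,v1:4,v2:inf,v3:14,v4:inf,v5:inf,v6:inf,v7:23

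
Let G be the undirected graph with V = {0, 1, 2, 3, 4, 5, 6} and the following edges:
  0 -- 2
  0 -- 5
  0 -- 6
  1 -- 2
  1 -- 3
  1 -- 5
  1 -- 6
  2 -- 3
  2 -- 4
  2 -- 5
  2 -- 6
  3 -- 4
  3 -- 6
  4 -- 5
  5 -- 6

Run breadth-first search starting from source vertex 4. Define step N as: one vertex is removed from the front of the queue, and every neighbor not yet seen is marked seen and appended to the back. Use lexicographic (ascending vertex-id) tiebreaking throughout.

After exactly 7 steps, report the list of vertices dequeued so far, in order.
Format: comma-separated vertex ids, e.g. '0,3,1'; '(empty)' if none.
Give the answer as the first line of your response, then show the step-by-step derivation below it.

4,2,3,5,0,1,6

step 1: dequeue 4; queue=[2,3,5]; order=4
step 2: dequeue 2; queue=[3,5,0,1,6]; order=4,2
step 3: dequeue 3; queue=[5,0,1,6]; order=4,2,3
step 4: dequeue 5; queue=[0,1,6]; order=4,2,3,5
step 5: dequeue 0; queue=[1,6]; order=4,2,3,5,0
step 6: dequeue 1; queue=[6]; order=4,2,3,5,0,1
step 7: dequeue 6; queue=[(empty)]; order=4,2,3,5,0,1,6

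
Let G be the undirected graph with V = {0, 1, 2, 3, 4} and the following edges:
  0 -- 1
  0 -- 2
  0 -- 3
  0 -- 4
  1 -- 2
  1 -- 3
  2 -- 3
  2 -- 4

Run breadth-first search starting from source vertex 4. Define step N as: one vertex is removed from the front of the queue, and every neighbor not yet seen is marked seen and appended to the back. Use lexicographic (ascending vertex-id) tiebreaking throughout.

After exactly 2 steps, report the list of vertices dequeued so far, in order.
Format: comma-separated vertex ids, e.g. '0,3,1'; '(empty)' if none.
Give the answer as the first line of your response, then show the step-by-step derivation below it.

4,0

step 1: dequeue 4; queue=[0,2]; order=4
step 2: dequeue 0; queue=[2,1,3]; order=4,0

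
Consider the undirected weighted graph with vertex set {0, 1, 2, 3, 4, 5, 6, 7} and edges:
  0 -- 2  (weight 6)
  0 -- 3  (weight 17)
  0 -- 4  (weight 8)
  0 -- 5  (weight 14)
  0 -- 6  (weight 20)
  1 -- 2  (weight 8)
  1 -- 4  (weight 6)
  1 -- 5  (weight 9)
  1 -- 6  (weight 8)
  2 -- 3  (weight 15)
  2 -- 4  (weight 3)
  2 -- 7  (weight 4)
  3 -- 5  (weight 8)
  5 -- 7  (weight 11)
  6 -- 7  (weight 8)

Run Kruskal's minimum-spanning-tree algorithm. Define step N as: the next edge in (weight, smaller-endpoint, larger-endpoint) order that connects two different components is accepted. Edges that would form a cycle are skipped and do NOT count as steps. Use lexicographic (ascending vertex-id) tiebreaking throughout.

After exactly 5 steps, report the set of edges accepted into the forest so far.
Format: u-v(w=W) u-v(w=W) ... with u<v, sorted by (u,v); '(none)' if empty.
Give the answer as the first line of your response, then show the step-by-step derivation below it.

0-2(w=6) 1-4(w=6) 1-6(w=8) 2-4(w=3) 2-7(w=4)

step 1: add edge 2-4 (w=3); MST = {2-4(w=3)}
step 2: add edge 2-7 (w=4); MST = {2-4(w=3) 2-7(w=4)}
step 3: add edge 0-2 (w=6); MST = {0-2(w=6) 2-4(w=3) 2-7(w=4)}
step 4: add edge 1-4 (w=6); MST = {0-2(w=6) 1-4(w=6) 2-4(w=3) 2-7(w=4)}
step 5: add edge 1-6 (w=8); MST = {0-2(w=6) 1-4(w=6) 1-6(w=8) 2-4(w=3) 2-7(w=4)}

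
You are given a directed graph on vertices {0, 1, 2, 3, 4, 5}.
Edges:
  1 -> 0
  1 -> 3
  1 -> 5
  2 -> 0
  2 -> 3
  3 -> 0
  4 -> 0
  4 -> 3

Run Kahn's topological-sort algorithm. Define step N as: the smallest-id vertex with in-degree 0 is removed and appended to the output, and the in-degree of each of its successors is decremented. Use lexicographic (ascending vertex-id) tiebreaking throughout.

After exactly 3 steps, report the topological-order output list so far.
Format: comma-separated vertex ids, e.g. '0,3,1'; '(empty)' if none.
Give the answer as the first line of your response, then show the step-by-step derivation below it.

1,2,4

step 1: output 1; order=[1]; indeg=(3,0,0,2,0,0)
step 2: output 2; order=[1,2]; indeg=(2,0,0,1,0,0)
step 3: output 4; order=[1,2,4]; indeg=(1,0,0,0,0,0)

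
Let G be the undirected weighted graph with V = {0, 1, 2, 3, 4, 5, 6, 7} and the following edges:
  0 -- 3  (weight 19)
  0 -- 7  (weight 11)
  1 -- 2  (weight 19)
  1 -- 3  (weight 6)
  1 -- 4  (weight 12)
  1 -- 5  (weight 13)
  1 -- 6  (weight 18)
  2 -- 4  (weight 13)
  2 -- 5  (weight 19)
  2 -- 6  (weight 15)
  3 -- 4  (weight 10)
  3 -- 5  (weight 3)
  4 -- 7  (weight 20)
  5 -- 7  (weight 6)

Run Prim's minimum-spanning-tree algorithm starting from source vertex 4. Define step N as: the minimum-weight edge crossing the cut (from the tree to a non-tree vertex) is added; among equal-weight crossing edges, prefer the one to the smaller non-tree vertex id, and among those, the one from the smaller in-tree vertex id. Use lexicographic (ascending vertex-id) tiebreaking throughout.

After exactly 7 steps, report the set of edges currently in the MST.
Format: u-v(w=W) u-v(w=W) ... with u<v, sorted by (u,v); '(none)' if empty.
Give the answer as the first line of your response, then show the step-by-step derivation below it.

0-7(w=11) 1-3(w=6) 2-4(w=13) 2-6(w=15) 3-4(w=10) 3-5(w=3) 5-7(w=6)

step 1: add edge 3-4 (w=10); MST = {3-4(w=10)}
step 2: add edge 3-5 (w=3); MST = {3-4(w=10) 3-5(w=3)}
step 3: add edge 1-3 (w=6); MST = {1-3(w=6) 3-4(w=10) 3-5(w=3)}
step 4: add edge 5-7 (w=6); MST = {1-3(w=6) 3-4(w=10) 3-5(w=3) 5-7(w=6)}
step 5: add edge 0-7 (w=11); MST = {0-7(w=11) 1-3(w=6) 3-4(w=10) 3-5(w=3) 5-7(w=6)}
step 6: add edge 2-4 (w=13); MST = {0-7(w=11) 1-3(w=6) 2-4(w=13) 3-4(w=10) 3-5(w=3) 5-7(w=6)}
step 7: add edge 2-6 (w=15); MST = {0-7(w=11) 1-3(w=6) 2-4(w=13) 2-6(w=15) 3-4(w=10) 3-5(w=3) 5-7(w=6)}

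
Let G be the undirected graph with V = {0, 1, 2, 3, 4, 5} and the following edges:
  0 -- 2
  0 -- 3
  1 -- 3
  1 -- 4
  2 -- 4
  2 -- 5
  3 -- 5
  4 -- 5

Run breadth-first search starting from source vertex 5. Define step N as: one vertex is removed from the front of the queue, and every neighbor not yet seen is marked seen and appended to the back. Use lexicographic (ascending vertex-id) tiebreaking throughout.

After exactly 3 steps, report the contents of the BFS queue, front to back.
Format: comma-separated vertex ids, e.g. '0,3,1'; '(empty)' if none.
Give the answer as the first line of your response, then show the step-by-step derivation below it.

4,0,1

step 1: dequeue 5; queue=[2,3,4]; order=5
step 2: dequeue 2; queue=[3,4,0]; order=5,2
step 3: dequeue 3; queue=[4,0,1]; order=5,2,3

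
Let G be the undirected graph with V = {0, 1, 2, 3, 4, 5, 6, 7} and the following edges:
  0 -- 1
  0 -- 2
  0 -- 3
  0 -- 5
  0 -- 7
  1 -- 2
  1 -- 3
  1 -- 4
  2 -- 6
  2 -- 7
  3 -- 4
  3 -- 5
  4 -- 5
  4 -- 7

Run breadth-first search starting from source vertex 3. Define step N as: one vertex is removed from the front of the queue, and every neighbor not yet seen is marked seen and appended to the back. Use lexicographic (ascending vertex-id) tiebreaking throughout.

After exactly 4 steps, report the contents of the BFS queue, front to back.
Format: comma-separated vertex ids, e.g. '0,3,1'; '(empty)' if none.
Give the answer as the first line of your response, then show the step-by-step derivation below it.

5,2,7

step 1: dequeue 3; queue=[0,1,4,5]; order=3
step 2: dequeue 0; queue=[1,4,5,2,7]; order=3,0
step 3: dequeue 1; queue=[4,5,2,7]; order=3,0,1
step 4: dequeue 4; queue=[5,2,7]; order=3,0,1,4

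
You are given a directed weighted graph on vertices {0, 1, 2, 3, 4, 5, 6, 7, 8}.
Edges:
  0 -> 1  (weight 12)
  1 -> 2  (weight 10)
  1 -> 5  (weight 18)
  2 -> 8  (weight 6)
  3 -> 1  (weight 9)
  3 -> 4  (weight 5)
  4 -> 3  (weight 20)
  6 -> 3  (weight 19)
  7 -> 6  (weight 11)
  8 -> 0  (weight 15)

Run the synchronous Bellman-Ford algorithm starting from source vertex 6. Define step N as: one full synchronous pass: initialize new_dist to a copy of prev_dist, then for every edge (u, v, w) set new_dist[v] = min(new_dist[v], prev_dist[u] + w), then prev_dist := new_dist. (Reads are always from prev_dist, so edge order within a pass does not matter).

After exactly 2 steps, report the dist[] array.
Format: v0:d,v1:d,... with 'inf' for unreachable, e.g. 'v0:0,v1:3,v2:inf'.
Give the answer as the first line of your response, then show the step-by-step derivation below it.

v0:inf,v1:28,v2:inf,v3:19,v4:24,v5:inf,v6:0,v7:inf,v8:inf

step 1: dist = v0:inf,v1:inf,v2:inf,v3:19,v4:inf,v5:inf,v6:0,v7:inf,v8:inf
step 2: dist = v0:inf,v1:28,v2:inf,v3:19,v4:24,v5:inf,v6:0,v7:inf,v8:inf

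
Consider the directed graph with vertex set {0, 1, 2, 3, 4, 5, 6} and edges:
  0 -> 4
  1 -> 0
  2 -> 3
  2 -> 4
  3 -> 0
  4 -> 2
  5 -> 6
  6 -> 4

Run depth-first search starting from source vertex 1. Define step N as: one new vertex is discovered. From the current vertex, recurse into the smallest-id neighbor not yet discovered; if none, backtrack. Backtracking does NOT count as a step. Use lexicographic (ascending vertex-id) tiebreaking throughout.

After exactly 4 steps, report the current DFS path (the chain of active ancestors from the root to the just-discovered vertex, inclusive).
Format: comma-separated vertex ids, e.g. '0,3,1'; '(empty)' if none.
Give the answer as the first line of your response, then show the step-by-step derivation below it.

1,0,4,2

step 1: discover 1; path=1; order=1
step 2: discover 0; path=1>0; order=1,0
step 3: discover 4; path=1>0>4; order=1,0,4
step 4: discover 2; path=1>0>4>2; order=1,0,4,2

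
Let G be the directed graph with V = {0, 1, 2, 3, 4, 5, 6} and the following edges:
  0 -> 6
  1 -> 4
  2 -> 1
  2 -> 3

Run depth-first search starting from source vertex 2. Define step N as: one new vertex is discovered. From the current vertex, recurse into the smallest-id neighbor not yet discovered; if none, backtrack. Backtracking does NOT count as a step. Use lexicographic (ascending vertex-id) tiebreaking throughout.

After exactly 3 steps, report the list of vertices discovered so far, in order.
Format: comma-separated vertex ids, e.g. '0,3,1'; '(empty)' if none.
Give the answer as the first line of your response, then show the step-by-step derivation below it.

2,1,4

step 1: discover 2; path=2; order=2
step 2: discover 1; path=2>1; order=2,1
step 3: discover 4; path=2>1>4; order=2,1,4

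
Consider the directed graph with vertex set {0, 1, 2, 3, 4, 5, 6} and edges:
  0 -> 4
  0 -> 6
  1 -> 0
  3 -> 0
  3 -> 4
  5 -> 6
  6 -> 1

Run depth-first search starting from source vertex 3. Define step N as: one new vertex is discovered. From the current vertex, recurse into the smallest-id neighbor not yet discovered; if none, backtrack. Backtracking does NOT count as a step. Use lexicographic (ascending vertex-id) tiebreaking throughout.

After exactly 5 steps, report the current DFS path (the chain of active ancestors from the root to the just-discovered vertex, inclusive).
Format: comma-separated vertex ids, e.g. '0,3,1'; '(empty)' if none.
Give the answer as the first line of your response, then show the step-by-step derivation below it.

3,0,6,1

step 1: discover 3; path=3; order=3
step 2: discover 0; path=3>0; order=3,0
step 3: discover 4; path=3>0>4; order=3,0,4
step 4: discover 6; path=3>0>6; order=3,0,4,6
step 5: discover 1; path=3>0>6>1; order=3,0,4,6,1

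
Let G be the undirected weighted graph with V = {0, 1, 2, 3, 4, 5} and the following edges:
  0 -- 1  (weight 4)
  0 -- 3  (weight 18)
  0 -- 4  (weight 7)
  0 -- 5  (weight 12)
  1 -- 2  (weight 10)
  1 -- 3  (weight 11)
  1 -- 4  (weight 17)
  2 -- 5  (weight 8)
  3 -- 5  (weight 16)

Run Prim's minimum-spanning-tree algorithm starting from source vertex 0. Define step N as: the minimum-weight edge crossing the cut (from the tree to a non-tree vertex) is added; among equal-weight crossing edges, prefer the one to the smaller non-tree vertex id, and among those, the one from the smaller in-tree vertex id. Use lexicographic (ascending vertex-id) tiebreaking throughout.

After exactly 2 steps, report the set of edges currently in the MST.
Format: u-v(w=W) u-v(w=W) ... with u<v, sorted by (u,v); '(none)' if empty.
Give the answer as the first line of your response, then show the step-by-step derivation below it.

0-1(w=4) 0-4(w=7)

step 1: add edge 0-1 (w=4); MST = {0-1(w=4)}
step 2: add edge 0-4 (w=7); MST = {0-1(w=4) 0-4(w=7)}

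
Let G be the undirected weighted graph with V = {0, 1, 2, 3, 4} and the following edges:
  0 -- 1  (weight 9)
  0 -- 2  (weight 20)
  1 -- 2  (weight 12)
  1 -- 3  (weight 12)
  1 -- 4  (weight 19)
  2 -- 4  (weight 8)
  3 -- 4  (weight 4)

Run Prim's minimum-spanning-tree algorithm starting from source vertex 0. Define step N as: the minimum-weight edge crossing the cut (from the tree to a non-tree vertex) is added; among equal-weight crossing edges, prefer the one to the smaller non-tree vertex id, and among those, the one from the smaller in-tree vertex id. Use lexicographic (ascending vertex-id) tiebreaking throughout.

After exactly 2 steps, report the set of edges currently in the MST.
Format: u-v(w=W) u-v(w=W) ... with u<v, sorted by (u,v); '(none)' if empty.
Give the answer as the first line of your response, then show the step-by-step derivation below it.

0-1(w=9) 1-2(w=12)

step 1: add edge 0-1 (w=9); MST = {0-1(w=9)}
step 2: add edge 1-2 (w=12); MST = {0-1(w=9) 1-2(w=12)}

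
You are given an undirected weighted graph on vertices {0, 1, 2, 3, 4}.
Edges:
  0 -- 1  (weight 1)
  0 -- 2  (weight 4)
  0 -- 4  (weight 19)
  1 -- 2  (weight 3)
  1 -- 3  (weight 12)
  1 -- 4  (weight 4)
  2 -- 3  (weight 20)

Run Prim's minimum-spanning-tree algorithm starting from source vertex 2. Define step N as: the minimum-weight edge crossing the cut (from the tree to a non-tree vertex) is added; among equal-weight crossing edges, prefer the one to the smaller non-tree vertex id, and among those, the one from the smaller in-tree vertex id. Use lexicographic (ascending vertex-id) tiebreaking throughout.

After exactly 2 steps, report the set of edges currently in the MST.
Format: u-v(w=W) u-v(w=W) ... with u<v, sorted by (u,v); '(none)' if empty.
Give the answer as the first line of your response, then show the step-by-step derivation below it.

0-1(w=1) 1-2(w=3)

step 1: add edge 1-2 (w=3); MST = {1-2(w=3)}
step 2: add edge 0-1 (w=1); MST = {0-1(w=1) 1-2(w=3)}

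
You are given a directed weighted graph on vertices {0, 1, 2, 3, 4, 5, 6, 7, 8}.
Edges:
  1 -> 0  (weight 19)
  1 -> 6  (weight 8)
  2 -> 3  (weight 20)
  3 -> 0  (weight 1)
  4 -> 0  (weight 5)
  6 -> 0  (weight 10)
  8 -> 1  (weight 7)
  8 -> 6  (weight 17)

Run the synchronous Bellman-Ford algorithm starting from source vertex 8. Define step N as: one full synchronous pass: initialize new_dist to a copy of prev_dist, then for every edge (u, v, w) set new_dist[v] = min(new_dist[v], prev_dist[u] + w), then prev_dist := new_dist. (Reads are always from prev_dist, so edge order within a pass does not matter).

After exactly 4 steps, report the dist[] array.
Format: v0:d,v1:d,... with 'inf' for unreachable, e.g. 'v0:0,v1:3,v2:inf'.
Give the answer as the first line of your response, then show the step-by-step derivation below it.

v0:25,v1:7,v2:inf,v3:inf,v4:inf,v5:inf,v6:15,v7:inf,v8:0

step 1: dist = v0:inf,v1:7,v2:inf,v3:inf,v4:inf,v5:inf,v6:17,v7:inf,v8:0
step 2: dist = v0:26,v1:7,v2:inf,v3:inf,v4:inf,v5:inf,v6:15,v7:inf,v8:0
step 3: dist = v0:25,v1:7,v2:inf,v3:inf,v4:inf,v5:inf,v6:15,v7:inf,v8:0
step 4: dist = v0:25,v1:7,v2:inf,v3:inf,v4:inf,v5:inf,v6:15,v7:inf,v8:0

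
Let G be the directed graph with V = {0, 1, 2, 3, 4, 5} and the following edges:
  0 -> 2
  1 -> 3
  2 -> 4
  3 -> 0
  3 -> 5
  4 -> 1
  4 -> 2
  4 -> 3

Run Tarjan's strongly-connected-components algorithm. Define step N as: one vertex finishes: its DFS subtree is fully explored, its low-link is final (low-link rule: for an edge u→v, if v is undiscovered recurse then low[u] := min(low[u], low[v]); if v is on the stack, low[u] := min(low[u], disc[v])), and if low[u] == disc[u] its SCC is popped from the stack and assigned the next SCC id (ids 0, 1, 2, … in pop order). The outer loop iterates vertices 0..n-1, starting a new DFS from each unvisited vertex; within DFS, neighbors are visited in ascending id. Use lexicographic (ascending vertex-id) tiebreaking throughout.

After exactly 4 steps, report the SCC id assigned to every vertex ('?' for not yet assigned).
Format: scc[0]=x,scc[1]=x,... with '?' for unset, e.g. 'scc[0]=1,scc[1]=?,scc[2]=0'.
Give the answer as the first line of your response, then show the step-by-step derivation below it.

scc[0]=?,scc[1]=?,scc[2]=?,scc[3]=?,scc[4]=?,scc[5]=0

step 1: low=(low[0]=0,low[1]=3,low[2]=1,low[3]=0,low[4]=2,low[5]=5); scc=(scc[0]=?,scc[1]=?,scc[2]=?,scc[3]=?,scc[4]=?,scc[5]=0)
step 2: low=(low[0]=0,low[1]=3,low[2]=1,low[3]=0,low[4]=2,low[5]=5); scc=(scc[0]=?,scc[1]=?,scc[2]=?,scc[3]=?,scc[4]=?,scc[5]=0)
step 3: low=(low[0]=0,low[1]=0,low[2]=1,low[3]=0,low[4]=2,low[5]=5); scc=(scc[0]=?,scc[1]=?,scc[2]=?,scc[3]=?,scc[4]=?,scc[5]=0)
step 4: low=(low[0]=0,low[1]=0,low[2]=1,low[3]=0,low[4]=0,low[5]=5); scc=(scc[0]=?,scc[1]=?,scc[2]=?,scc[3]=?,scc[4]=?,scc[5]=0)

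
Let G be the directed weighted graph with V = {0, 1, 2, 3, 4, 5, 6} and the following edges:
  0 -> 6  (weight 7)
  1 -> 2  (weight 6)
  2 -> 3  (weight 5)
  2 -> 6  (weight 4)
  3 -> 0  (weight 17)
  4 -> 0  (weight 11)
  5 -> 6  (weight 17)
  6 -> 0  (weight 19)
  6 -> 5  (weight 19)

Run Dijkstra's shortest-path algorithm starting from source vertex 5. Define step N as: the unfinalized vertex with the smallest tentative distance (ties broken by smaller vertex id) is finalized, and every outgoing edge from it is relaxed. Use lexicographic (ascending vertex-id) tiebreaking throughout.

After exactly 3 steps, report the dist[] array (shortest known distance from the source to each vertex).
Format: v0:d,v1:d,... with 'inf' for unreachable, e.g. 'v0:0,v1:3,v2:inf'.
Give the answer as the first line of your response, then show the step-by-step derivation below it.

v0:36,v1:inf,v2:inf,v3:inf,v4:inf,v5:0,v6:17

step 1: dist = v0:inf,v1:inf,v2:inf,v3:inf,v4:inf,v5:0,v6:17
step 2: dist = v0:36,v1:inf,v2:inf,v3:inf,v4:inf,v5:0,v6:17
step 3: dist = v0:36,v1:inf,v2:inf,v3:inf,v4:inf,v5:0,v6:17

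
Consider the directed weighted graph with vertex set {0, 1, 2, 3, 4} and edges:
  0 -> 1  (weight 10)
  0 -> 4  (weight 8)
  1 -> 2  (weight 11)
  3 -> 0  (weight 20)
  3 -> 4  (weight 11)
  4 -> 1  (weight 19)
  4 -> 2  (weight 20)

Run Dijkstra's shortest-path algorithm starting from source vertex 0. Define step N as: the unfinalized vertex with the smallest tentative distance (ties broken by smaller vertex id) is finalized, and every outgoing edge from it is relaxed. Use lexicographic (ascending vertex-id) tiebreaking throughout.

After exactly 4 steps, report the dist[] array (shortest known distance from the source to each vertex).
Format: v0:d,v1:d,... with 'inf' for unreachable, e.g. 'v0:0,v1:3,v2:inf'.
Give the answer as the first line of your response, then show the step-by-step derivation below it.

v0:0,v1:10,v2:21,v3:inf,v4:8

step 1: dist = v0:0,v1:10,v2:inf,v3:inf,v4:8
step 2: dist = v0:0,v1:10,v2:28,v3:inf,v4:8
step 3: dist = v0:0,v1:10,v2:21,v3:inf,v4:8
step 4: dist = v0:0,v1:10,v2:21,v3:inf,v4:8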